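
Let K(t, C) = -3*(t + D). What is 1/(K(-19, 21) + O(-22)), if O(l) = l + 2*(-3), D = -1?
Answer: 1/32 ≈ 0.031250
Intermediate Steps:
O(l) = -6 + l (O(l) = l - 6 = -6 + l)
K(t, C) = 3 - 3*t (K(t, C) = -3*(t - 1) = -3*(-1 + t) = 3 - 3*t)
1/(K(-19, 21) + O(-22)) = 1/((3 - 3*(-19)) + (-6 - 22)) = 1/((3 + 57) - 28) = 1/(60 - 28) = 1/32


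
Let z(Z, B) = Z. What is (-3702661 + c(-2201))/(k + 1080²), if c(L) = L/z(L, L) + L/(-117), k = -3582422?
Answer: 433209019/282674574 ≈ 1.5325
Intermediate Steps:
c(L) = 1 - L/117 (c(L) = L/L + L/(-117) = 1 + L*(-1/117) = 1 - L/117)
(-3702661 + c(-2201))/(k + 1080²) = (-3702661 + (1 - 1/117*(-2201)))/(-3582422 + 1080²) = (-3702661 + (1 + 2201/117))/(-3582422 + 1166400) = (-3702661 + 2318/117)/(-2416022) = -433209019/117*(-1/2416022) = 433209019/282674574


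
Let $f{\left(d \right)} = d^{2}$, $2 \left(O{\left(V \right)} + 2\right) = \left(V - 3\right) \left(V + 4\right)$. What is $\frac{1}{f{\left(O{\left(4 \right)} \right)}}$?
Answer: $\frac{1}{4} \approx 0.25$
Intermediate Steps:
$O{\left(V \right)} = -2 + \frac{\left(-3 + V\right) \left(4 + V\right)}{2}$ ($O{\left(V \right)} = -2 + \frac{\left(V - 3\right) \left(V + 4\right)}{2} = -2 + \frac{\left(-3 + V\right) \left(4 + V\right)}{2}$)
$\frac{1}{f{\left(O{\left(4 \right)} \right)}} = \frac{1}{\left(-8 + \frac{1}{2} \cdot 4 + \frac{4^{2}}{2}\right)^{2}} = \frac{1}{\left(-8 + 2 + \frac{1}{2} \cdot 16\right)^{2}} = \frac{1}{\left(-8 + 2 + 8\right)^{2}} = \frac{1}{2^{2}} = \frac{1}{4}$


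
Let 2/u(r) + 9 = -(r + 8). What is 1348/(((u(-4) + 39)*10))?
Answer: 8762/2525 ≈ 3.4701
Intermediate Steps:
u(r) = 2/(-17 - r) (u(r) = 2/(-9 - (r + 8)) = 2/(-9 - (8 + r)) = 2/(-9 + (-8 - r)) = 2/(-17 - r))
1348/(((u(-4) + 39)*10)) = 1348/(((-2/(17 - 4) + 39)*10)) = 1348/(((-2/13 + 39)*10)) = 1348/(((505/13)*10)) = 1348/(5050/13) = 1348*(13/5050) = 8762/2525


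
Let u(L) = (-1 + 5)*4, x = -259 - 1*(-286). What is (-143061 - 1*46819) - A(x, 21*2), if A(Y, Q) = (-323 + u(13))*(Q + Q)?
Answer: -164092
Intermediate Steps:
x = 27 (x = -259 + 286 = 27)
u(L) = 16 (u(L) = 4*4 = 16)
A(Y, Q) = -614*Q (A(Y, Q) = (-323 + 16)*(Q + Q) = -614*Q)
(-143061 - 1*46819) - A(x, 21*2) = (-143061 - 1*46819) - (-614)*21*2 = (-143061 - 46819) - (-614)*42 = -189880 - 1*(-25788) = -189880 + 25788 = -164092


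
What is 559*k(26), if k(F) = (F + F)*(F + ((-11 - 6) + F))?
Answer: 1017380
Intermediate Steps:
k(F) = 2*F*(-17 + 2*F) (k(F) = (2*F)*(F + (-17 + F)) = (2*F)*(-17 + 2*F) = 2*F*(-17 + 2*F))
559*k(26) = 559*(2*26*(-17 + 2*26)) = 559*(2*26*(-17 + 52)) = 559*(2*26*35) = 559*1820 = 1017380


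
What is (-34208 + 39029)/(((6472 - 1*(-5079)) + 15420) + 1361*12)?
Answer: 4821/43303 ≈ 0.11133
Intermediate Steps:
(-34208 + 39029)/(((6472 - 1*(-5079)) + 15420) + 1361*12) = 4821/(((6472 + 5079) + 15420) + 16332) = 4821/((11551 + 15420) + 16332) = 4821/(26971 + 16332) = 4821/43303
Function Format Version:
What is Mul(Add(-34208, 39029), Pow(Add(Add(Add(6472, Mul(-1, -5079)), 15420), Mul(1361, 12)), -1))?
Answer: Rational(4821, 43303) ≈ 0.11133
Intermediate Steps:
Mul(Add(-34208, 39029), Pow(Add(Add(Add(6472, Mul(-1, -5079)), 15420), Mul(1361, 12)), -1)) = Mul(4821, Pow(Add(Add(Add(6472, 5079), 15420), 16332), -1)) = Mul(4821, Pow(Add(Add(11551, 15420), 16332), -1)) = Mul(4821, Pow(Add(26971, 16332), -1)) = Mul(4821, Pow(43303, -1)) = Mul(4821, Rational(1, 43303)) = Rational(4821, 43303)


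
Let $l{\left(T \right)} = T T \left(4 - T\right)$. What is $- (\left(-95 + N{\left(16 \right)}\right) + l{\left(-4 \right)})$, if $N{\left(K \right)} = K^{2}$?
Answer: $-289$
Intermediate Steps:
$l{\left(T \right)} = T^{2} \left(4 - T\right)$
$- (\left(-95 + N{\left(16 \right)}\right) + l{\left(-4 \right)}) = - (\left(-95 + 16^{2}\right) + \left(-4\right)^{2} \left(4 - -4\right)) = - (\left(-95 + 256\right) + 16 \left(4 + 4\right)) = - (161 + 16 \cdot 8) = - (161 + 128) = \left(-1\right) 289 = -289$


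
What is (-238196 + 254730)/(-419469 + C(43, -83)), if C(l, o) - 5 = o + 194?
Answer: -16534/419353 ≈ -0.039427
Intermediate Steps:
C(l, o) = 199 + o (C(l, o) = 5 + (o + 194) = 5 + (194 + o) = 199 + o)
(-238196 + 254730)/(-419469 + C(43, -83)) = (-238196 + 254730)/(-419469 + (199 - 83)) = 16534/(-419469 + 116) = 16534/(-419353) = 16534*(-1/419353) = -16534/419353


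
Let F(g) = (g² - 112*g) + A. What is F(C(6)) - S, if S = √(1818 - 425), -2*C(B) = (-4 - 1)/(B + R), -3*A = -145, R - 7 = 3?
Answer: 94795/3072 - √1393 ≈ -6.4652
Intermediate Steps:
R = 10 (R = 7 + 3 = 10)
A = 145/3 (A = -⅓*(-145) = 145/3 ≈ 48.333)
C(B) = 5/(2*(10 + B)) (C(B) = -(-4 - 1)/(2*(B + 10)) = -(-5)/(2*(10 + B)) = 5/(2*(10 + B)))
F(g) = 145/3 + g² - 112*g (F(g) = (g² - 112*g) + 145/3 = 145/3 + g² - 112*g)
S = √1393 ≈ 37.323
F(C(6)) - S = (145/3 + (5/(2*(10 + 6)))² - 280/(10 + 6)) - √1393 = (145/3 + ((5/2)/16)² - 280/16) - √1393 = (145/3 + ((5/2)*(1/16))² - 280/16) - √1393 = (145/3 + (5/32)² - 112*5/32) - √1393 = (145/3 + 25/1024 - 35/2) - √1393 = 94795/3072 - √1393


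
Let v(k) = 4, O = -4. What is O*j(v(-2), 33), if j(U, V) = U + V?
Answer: -148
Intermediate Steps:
O*j(v(-2), 33) = -4*(4 + 33) = -4*37 = -148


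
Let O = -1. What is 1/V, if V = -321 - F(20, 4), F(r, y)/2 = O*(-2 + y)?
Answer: -1/317 ≈ -0.0031546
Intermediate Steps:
F(r, y) = 4 - 2*y (F(r, y) = 2*(-(-2 + y)) = 2*(2 - y) = 4 - 2*y)
V = -317 (V = -321 - (4 - 2*4) = -321 - (4 - 8) = -321 - 1*(-4) = -321 + 4 = -317)
1/V = 1/(-317) = -1/317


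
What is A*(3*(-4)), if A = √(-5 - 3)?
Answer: -24*I*√2 ≈ -33.941*I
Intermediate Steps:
A = 2*I*√2 (A = √(-8) = 2*I*√2 ≈ 2.8284*I)
A*(3*(-4)) = (2*I*√2)*(3*(-4)) = (2*I*√2)*(-12) = -24*I*√2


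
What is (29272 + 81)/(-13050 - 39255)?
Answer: -29353/52305 ≈ -0.56119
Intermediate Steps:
(29272 + 81)/(-13050 - 39255) = 29353/(-52305) = 29353*(-1/52305) = -29353/52305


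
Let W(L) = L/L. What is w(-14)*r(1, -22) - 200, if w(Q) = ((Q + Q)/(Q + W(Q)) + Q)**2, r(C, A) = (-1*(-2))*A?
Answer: -1077304/169 ≈ -6374.6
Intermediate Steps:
r(C, A) = 2*A
W(L) = 1
w(Q) = (Q + 2*Q/(1 + Q))**2 (w(Q) = ((Q + Q)/(Q + 1) + Q)**2 = ((2*Q)/(1 + Q) + Q)**2 = (2*Q/(1 + Q) + Q)**2 = (Q + 2*Q/(1 + Q))**2)
w(-14)*r(1, -22) - 200 = ((-14)**2*(3 - 14)**2/(1 - 14)**2)*(2*(-22)) - 200 = (196*(-11)**2/(-13)**2)*(-44) - 200 = (196*(1/169)*121)*(-44) - 200 = (23716/169)*(-44) - 200 = -1043504/169 - 200 = -1077304/169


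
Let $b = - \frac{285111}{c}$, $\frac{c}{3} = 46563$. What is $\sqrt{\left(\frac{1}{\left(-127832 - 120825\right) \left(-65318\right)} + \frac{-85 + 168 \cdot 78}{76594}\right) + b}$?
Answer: $\frac{16 i \sqrt{1407472961695413539157738214542142}}{438829020993191521} \approx 1.3679 i$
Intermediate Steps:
$c = 139689$ ($c = 3 \cdot 46563 = 139689$)
$b = - \frac{31679}{15521}$ ($b = - \frac{285111}{139689} = \left(-285111\right) \frac{1}{139689} = - \frac{31679}{15521} \approx -2.041$)
$\sqrt{\left(\frac{1}{\left(-127832 - 120825\right) \left(-65318\right)} + \frac{-85 + 168 \cdot 78}{76594}\right) + b} = \sqrt{\left(\frac{1}{\left(-127832 - 120825\right) \left(-65318\right)} + \frac{-85 + 168 \cdot 78}{76594}\right) - \frac{31679}{15521}} = \sqrt{\left(\frac{1}{-248657} \left(- \frac{1}{65318}\right) + \left(-85 + 13104\right) \frac{1}{76594}\right) - \frac{31679}{15521}} = \sqrt{\left(\left(- \frac{1}{248657}\right) \left(- \frac{1}{65318}\right) + 13019 \cdot \frac{1}{76594}\right) - \frac{31679}{15521}} = \sqrt{\left(\frac{1}{16241777926} + \frac{13019}{76594}\right) - \frac{31679}{15521}} = \sqrt{\frac{52862926723797}{311005684616011} - \frac{31679}{15521}} = \sqrt{- \frac{821078508842778112}{438829020993191521}} = \frac{16 i \sqrt{1407472961695413539157738214542142}}{438829020993191521}$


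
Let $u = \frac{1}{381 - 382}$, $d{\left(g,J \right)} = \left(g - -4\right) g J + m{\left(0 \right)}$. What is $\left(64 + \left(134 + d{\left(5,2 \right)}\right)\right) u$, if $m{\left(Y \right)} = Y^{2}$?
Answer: $-288$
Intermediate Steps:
$d{\left(g,J \right)} = J g \left(4 + g\right)$ ($d{\left(g,J \right)} = \left(g - -4\right) g J + 0^{2} = \left(g + 4\right) g J + 0 = \left(4 + g\right) g J + 0 = g \left(4 + g\right) J + 0 = J g \left(4 + g\right) + 0 = J g \left(4 + g\right)$)
$u = -1$ ($u = \frac{1}{-1} = -1$)
$\left(64 + \left(134 + d{\left(5,2 \right)}\right)\right) u = \left(64 + \left(134 + 2 \cdot 5 \left(4 + 5\right)\right)\right) \left(-1\right) = \left(64 + \left(134 + 2 \cdot 5 \cdot 9\right)\right) \left(-1\right) = \left(64 + \left(134 + 90\right)\right) \left(-1\right) = \left(64 + 224\right) \left(-1\right) = 288 \left(-1\right) = -288$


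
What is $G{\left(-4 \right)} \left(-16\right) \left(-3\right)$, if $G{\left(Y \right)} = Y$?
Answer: $-192$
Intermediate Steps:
$G{\left(-4 \right)} \left(-16\right) \left(-3\right) = \left(-4\right) \left(-16\right) \left(-3\right) = 64 \left(-3\right) = -192$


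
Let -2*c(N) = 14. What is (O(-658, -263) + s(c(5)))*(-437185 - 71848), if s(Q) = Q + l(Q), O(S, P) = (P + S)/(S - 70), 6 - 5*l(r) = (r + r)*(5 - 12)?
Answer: 6388436869/520 ≈ 1.2285e+7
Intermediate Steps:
c(N) = -7 (c(N) = -1/2*14 = -7)
l(r) = 6/5 + 14*r/5 (l(r) = 6/5 - (r + r)*(5 - 12)/5 = 6/5 - 2*r*(-7)/5 = 6/5 - (-14)*r/5 = 6/5 + 14*r/5)
O(S, P) = (P + S)/(-70 + S)
s(Q) = 6/5 + 19*Q/5 (s(Q) = Q + (6/5 + 14*Q/5) = 6/5 + 19*Q/5)
(O(-658, -263) + s(c(5)))*(-437185 - 71848) = ((-263 - 658)/(-70 - 658) + (6/5 + (19/5)*(-7)))*(-437185 - 71848) = (-921/(-728) + (6/5 - 133/5))*(-509033) = (-1/728*(-921) - 127/5)*(-509033) = (921/728 - 127/5)*(-509033) = -87851/3640*(-509033) = 6388436869/520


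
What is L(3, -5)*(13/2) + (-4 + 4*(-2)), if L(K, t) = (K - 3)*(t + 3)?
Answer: -12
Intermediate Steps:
L(K, t) = (-3 + K)*(3 + t)
L(3, -5)*(13/2) + (-4 + 4*(-2)) = (-9 - 3*(-5) + 3*3 + 3*(-5))*(13/2) + (-4 + 4*(-2)) = (-9 + 15 + 9 - 15)*(13*(1/2)) + (-4 - 8) = 0*(13/2) - 12 = 0 - 12 = -12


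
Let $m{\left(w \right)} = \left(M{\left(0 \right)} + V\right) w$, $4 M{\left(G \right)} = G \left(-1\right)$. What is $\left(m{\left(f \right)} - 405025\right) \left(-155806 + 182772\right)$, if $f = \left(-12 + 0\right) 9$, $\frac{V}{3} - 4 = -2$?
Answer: $-10939378118$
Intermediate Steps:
$V = 6$ ($V = 12 + 3 \left(-2\right) = 12 - 6 = 6$)
$f = -108$ ($f = \left(-12\right) 9 = -108$)
$M{\left(G \right)} = - \frac{G}{4}$ ($M{\left(G \right)} = \frac{G \left(-1\right)}{4} = \frac{\left(-1\right) G}{4} = - \frac{G}{4}$)
$m{\left(w \right)} = 6 w$ ($m{\left(w \right)} = \left(\left(- \frac{1}{4}\right) 0 + 6\right) w = \left(0 + 6\right) w = 6 w$)
$\left(m{\left(f \right)} - 405025\right) \left(-155806 + 182772\right) = \left(6 \left(-108\right) - 405025\right) \left(-155806 + 182772\right) = \left(-648 - 405025\right) 26966 = \left(-405673\right) 26966 = -10939378118$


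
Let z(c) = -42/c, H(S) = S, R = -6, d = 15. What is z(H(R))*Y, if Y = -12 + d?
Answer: 21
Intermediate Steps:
Y = 3 (Y = -12 + 15 = 3)
z(H(R))*Y = -42/(-6)*3 = -42*(-⅙)*3 = 7*3 = 21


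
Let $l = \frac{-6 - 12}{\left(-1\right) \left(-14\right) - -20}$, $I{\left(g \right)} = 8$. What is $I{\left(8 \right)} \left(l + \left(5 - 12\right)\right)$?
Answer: $- \frac{1024}{17} \approx -60.235$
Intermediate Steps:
$l = - \frac{9}{17}$ ($l = - \frac{18}{14 + 20} = - \frac{18}{34} = \left(-18\right) \frac{1}{34} = - \frac{9}{17} \approx -0.52941$)
$I{\left(8 \right)} \left(l + \left(5 - 12\right)\right) = 8 \left(- \frac{9}{17} + \left(5 - 12\right)\right) = 8 \left(- \frac{9}{17} - 7\right) = 8 \left(- \frac{128}{17}\right) = - \frac{1024}{17}$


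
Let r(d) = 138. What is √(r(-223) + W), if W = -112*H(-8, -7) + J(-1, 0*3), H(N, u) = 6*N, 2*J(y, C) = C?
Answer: √5514 ≈ 74.256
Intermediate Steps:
J(y, C) = C/2
W = 5376 (W = -672*(-8) + (0*3)/2 = -112*(-48) + (½)*0 = 5376 + 0 = 5376)
√(r(-223) + W) = √(138 + 5376) = √5514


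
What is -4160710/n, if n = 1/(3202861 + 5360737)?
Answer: -35630647834580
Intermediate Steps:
n = 1/8563598 ≈ 1.1677e-7
-4160710/n = -4160710/1/8563598 = -4160710*8563598 = -35630647834580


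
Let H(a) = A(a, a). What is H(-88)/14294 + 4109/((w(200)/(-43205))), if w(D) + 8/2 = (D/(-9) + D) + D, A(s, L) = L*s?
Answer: -11419207033027/24042508 ≈ -4.7496e+5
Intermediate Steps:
w(D) = -4 + 17*D/9 (w(D) = -4 + ((D/(-9) + D) + D) = -4 + ((D*(-⅑) + D) + D) = -4 + ((-D/9 + D) + D) = -4 + (8*D/9 + D) = -4 + 17*D/9)
H(a) = a² (H(a) = a*a = a²)
H(-88)/14294 + 4109/((w(200)/(-43205))) = (-88)²/14294 + 4109/(((-4 + (17/9)*200)/(-43205))) = 7744*(1/14294) + 4109/(((-4 + 3400/9)*(-1/43205))) = 3872/7147 + 4109/(((3364/9)*(-1/43205))) = 3872/7147 + 4109/(-3364/388845) = 3872/7147 + 4109*(-388845/3364) = 3872/7147 - 1597764105/3364 = -11419207033027/24042508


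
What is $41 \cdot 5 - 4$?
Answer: $201$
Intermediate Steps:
$41 \cdot 5 - 4 = 205 + \left(0 - 4\right) = 205 - 4 = 201$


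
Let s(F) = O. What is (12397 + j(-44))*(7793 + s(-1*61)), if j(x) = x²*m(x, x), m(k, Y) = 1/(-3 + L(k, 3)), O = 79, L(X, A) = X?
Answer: 4571451456/47 ≈ 9.7265e+7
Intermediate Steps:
s(F) = 79
m(k, Y) = 1/(-3 + k)
j(x) = x²/(-3 + x)
(12397 + j(-44))*(7793 + s(-1*61)) = (12397 + (-44)²/(-3 - 44))*(7793 + 79) = (12397 + 1936/(-47))*7872 = (12397 + 1936*(-1/47))*7872 = (12397 - 1936/47)*7872 = (580723/47)*7872 = 4571451456/47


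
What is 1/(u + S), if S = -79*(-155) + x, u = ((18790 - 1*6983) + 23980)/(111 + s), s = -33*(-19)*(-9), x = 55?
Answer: 1844/22669271 ≈ 8.1344e-5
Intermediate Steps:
s = -5643 (s = 627*(-9) = -5643)
u = -11929/1844 (u = ((18790 - 1*6983) + 23980)/(111 - 5643) = ((18790 - 6983) + 23980)/(-5532) = (11807 + 23980)*(-1/5532) = 35787*(-1/5532) = -11929/1844 ≈ -6.4691)
S = 12300 (S = -79*(-155) + 55 = 12245 + 55 = 12300)
1/(u + S) = 1/(-11929/1844 + 12300) = 1/(22669271/1844) = 1844/22669271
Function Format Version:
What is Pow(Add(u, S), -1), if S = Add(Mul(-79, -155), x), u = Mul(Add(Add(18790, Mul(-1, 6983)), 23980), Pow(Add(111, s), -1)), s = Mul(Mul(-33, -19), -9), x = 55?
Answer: Rational(1844, 22669271) ≈ 8.1344e-5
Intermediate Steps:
s = -5643 (s = Mul(627, -9) = -5643)
u = Rational(-11929, 1844) (u = Mul(Add(Add(18790, Mul(-1, 6983)), 23980), Pow(Add(111, -5643), -1)) = Mul(Add(Add(18790, -6983), 23980), Pow(-5532, -1)) = Mul(Add(11807, 23980), Rational(-1, 5532)) = Mul(35787, Rational(-1, 5532)) = Rational(-11929, 1844) ≈ -6.4691)
S = 12300 (S = Add(Mul(-79, -155), 55) = Add(12245, 55) = 12300)
Pow(Add(u, S), -1) = Pow(Add(Rational(-11929, 1844), 12300), -1) = Pow(Rational(22669271, 1844), -1) = Rational(1844, 22669271)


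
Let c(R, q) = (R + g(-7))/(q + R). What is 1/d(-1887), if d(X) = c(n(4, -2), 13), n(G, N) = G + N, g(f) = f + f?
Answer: -5/4 ≈ -1.2500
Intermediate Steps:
g(f) = 2*f
c(R, q) = (-14 + R)/(R + q) (c(R, q) = (R + 2*(-7))/(q + R) = (R - 14)/(R + q) = (-14 + R)/(R + q))
d(X) = -4/5 (d(X) = (-14 + (4 - 2))/((4 - 2) + 13) = (-14 + 2)/(2 + 13) = -12/15 = (1/15)*(-12) = -4/5)
1/d(-1887) = 1/(-4/5) = -5/4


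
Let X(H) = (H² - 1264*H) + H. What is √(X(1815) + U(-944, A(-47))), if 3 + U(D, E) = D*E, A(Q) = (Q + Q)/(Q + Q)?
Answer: √1000933 ≈ 1000.5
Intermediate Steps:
A(Q) = 1 (A(Q) = (2*Q)/((2*Q)) = (2*Q)*(1/(2*Q)) = 1)
X(H) = H² - 1263*H
U(D, E) = -3 + D*E
√(X(1815) + U(-944, A(-47))) = √(1815*(-1263 + 1815) + (-3 - 944*1)) = √(1815*552 + (-3 - 944)) = √(1001880 - 947) = √1000933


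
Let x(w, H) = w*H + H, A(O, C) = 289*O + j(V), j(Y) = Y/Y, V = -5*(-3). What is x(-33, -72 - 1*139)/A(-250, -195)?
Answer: -6752/72249 ≈ -0.093455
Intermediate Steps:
V = 15
j(Y) = 1
A(O, C) = 1 + 289*O (A(O, C) = 289*O + 1 = 1 + 289*O)
x(w, H) = H + H*w (x(w, H) = H*w + H = H + H*w)
x(-33, -72 - 1*139)/A(-250, -195) = ((-72 - 1*139)*(1 - 33))/(1 + 289*(-250)) = ((-72 - 139)*(-32))/(1 - 72250) = -211*(-32)/(-72249) = 6752*(-1/72249) = -6752/72249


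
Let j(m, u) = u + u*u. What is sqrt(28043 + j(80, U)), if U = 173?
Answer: sqrt(58145) ≈ 241.13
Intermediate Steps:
j(m, u) = u + u**2
sqrt(28043 + j(80, U)) = sqrt(28043 + 173*(1 + 173)) = sqrt(28043 + 173*174) = sqrt(28043 + 30102) = sqrt(58145)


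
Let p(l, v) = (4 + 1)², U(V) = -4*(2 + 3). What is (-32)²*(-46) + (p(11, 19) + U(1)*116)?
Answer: -49399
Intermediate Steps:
U(V) = -20 (U(V) = -4*5 = -20)
p(l, v) = 25 (p(l, v) = 5² = 25)
(-32)²*(-46) + (p(11, 19) + U(1)*116) = (-32)²*(-46) + (25 - 20*116) = 1024*(-46) + (25 - 2320) = -47104 - 2295 = -49399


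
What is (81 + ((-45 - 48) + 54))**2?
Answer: 1764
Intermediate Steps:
(81 + ((-45 - 48) + 54))**2 = (81 + (-93 + 54))**2 = (81 - 39)**2 = 42**2 = 1764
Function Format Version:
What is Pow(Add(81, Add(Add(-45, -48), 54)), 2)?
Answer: 1764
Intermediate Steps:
Pow(Add(81, Add(Add(-45, -48), 54)), 2) = Pow(Add(81, Add(-93, 54)), 2) = Pow(Add(81, -39), 2) = Pow(42, 2) = 1764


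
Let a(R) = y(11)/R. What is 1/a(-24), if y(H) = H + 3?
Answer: -12/7 ≈ -1.7143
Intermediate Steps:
y(H) = 3 + H
a(R) = 14/R (a(R) = (3 + 11)/R = 14/R)
1/a(-24) = 1/(14/(-24)) = 1/(14*(-1/24)) = 1/(-7/12) = -12/7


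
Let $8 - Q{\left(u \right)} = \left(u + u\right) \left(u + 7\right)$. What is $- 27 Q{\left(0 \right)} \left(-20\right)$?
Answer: $4320$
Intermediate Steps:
$Q{\left(u \right)} = 8 - 2 u \left(7 + u\right)$ ($Q{\left(u \right)} = 8 - \left(u + u\right) \left(u + 7\right) = 8 - 2 u \left(7 + u\right)$)
$- 27 Q{\left(0 \right)} \left(-20\right) = - 27 \left(8 - 0 - 2 \cdot 0^{2}\right) \left(-20\right) = - 27 \left(8 + 0 - 0\right) \left(-20\right) = - 27 \left(8 + 0 + 0\right) \left(-20\right) = \left(-27\right) 8 \left(-20\right) = \left(-216\right) \left(-20\right) = 4320$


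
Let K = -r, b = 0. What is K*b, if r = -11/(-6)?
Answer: 0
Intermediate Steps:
r = 11/6 (r = -11*(-⅙) = 11/6 ≈ 1.8333)
K = -11/6 (K = -1*11/6 = -11/6 ≈ -1.8333)
K*b = -11/6*0 = 0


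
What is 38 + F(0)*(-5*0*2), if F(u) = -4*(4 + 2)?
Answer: 38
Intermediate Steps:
F(u) = -24 (F(u) = -4*6 = -24)
38 + F(0)*(-5*0*2) = 38 - 24*(-5*0)*2 = 38 - 0*2 = 38 - 24*0 = 38 + 0 = 38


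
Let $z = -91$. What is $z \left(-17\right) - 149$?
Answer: $1398$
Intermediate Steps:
$z \left(-17\right) - 149 = \left(-91\right) \left(-17\right) - 149 = 1547 - 149 = 1398$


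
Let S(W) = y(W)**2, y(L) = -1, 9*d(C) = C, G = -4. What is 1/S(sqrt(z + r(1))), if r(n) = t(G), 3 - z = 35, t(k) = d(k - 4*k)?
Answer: 1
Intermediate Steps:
d(C) = C/9
t(k) = -k/3 (t(k) = (k - 4*k)/9 = (-3*k)/9 = -k/3)
z = -32 (z = 3 - 1*35 = 3 - 35 = -32)
r(n) = 4/3 (r(n) = -1/3*(-4) = 4/3)
S(W) = 1 (S(W) = (-1)**2 = 1)
1/S(sqrt(z + r(1))) = 1/1 = 1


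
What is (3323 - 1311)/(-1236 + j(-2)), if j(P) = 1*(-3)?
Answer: -2012/1239 ≈ -1.6239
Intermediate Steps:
j(P) = -3
(3323 - 1311)/(-1236 + j(-2)) = (3323 - 1311)/(-1236 - 3) = 2012/(-1239) = 2012*(-1/1239) = -2012/1239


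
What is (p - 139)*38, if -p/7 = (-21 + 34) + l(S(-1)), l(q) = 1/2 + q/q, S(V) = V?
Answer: -9139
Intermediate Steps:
l(q) = 3/2 (l(q) = 1*(½) + 1 = ½ + 1 = 3/2)
p = -203/2 (p = -7*((-21 + 34) + 3/2) = -7*(13 + 3/2) = -7*29/2 = -203/2 ≈ -101.50)
(p - 139)*38 = (-203/2 - 139)*38 = -481/2*38 = -9139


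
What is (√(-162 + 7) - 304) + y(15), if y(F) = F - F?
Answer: -304 + I*√155 ≈ -304.0 + 12.45*I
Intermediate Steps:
y(F) = 0
(√(-162 + 7) - 304) + y(15) = (√(-162 + 7) - 304) + 0 = (√(-155) - 304) + 0 = (I*√155 - 304) + 0 = (-304 + I*√155) + 0 = -304 + I*√155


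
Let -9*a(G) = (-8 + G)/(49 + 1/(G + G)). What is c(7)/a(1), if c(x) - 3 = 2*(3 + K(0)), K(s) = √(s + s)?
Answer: 8019/14 ≈ 572.79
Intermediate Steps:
K(s) = √2*√s (K(s) = √(2*s) = √2*√s)
a(G) = -(-8 + G)/(9*(49 + 1/(2*G))) (a(G) = -(-8 + G)/(9*(49 + 1/(G + G))) = -(-8 + G)/(9*(49 + 1/(2*G))))
c(x) = 9 (c(x) = 3 + 2*(3 + √2*√0) = 3 + 2*(3 + √2*0) = 3 + 2*(3 + 0) = 3 + 2*3 = 3 + 6 = 9)
c(7)/a(1) = 9/(((2/9)*1*(8 - 1*1)/(1 + 98*1))) = 9/(((2/9)*1*(8 - 1)/(1 + 98))) = 9/(((2/9)*1*7/99)) = 9/(((2/9)*1*(1/99)*7)) = 9/(14/891) = 9*(891/14) = 8019/14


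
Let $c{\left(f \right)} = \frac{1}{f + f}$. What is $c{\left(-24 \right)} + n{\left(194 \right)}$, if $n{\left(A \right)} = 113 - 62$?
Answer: $\frac{2447}{48} \approx 50.979$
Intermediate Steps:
$c{\left(f \right)} = \frac{1}{2 f}$
$n{\left(A \right)} = 51$
$c{\left(-24 \right)} + n{\left(194 \right)} = \frac{1}{2 \left(-24\right)} + 51 = \frac{1}{2} \left(- \frac{1}{24}\right) + 51 = - \frac{1}{48} + 51 = \frac{2447}{48}$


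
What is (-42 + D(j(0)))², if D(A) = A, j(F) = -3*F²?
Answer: 1764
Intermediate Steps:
(-42 + D(j(0)))² = (-42 - 3*0²)² = (-42 - 3*0)² = (-42 + 0)² = (-42)² = 1764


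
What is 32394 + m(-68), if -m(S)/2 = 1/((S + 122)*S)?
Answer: 59475385/1836 ≈ 32394.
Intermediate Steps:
m(S) = -2/(S*(122 + S)) (m(S) = -2/((S + 122)*S) = -2/((122 + S)*S) = -2/(S*(122 + S)))
32394 + m(-68) = 32394 - 2/(-68*(122 - 68)) = 32394 - 2*(-1/68)/54 = 32394 - 2*(-1/68)*1/54 = 32394 + 1/1836 = 59475385/1836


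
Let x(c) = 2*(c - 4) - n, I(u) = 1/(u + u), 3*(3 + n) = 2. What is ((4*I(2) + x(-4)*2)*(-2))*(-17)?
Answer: -2686/3 ≈ -895.33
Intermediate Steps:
n = -7/3 (n = -3 + (⅓)*2 = -3 + ⅔ = -7/3 ≈ -2.3333)
I(u) = 1/(2*u)
x(c) = -17/3 + 2*c (x(c) = 2*(c - 4) - 1*(-7/3) = 2*(-4 + c) + 7/3 = (-8 + 2*c) + 7/3 = -17/3 + 2*c)
((4*I(2) + x(-4)*2)*(-2))*(-17) = ((4*((½)/2) + (-17/3 + 2*(-4))*2)*(-2))*(-17) = ((4*((½)*(½)) + (-17/3 - 8)*2)*(-2))*(-17) = ((4*(¼) - 41/3*2)*(-2))*(-17) = ((1 - 82/3)*(-2))*(-17) = -79/3*(-2)*(-17) = (158/3)*(-17) = -2686/3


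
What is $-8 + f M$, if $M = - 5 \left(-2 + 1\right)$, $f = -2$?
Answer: $-18$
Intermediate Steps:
$M = 5$ ($M = \left(-5\right) \left(-1\right) = 5$)
$-8 + f M = -8 - 10 = -18$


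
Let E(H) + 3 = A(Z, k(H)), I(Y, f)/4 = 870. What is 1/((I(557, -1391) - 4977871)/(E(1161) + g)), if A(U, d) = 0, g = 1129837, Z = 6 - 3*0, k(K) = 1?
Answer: -1129834/4974391 ≈ -0.22713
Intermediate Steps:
Z = 6 (Z = 6 + 0 = 6)
I(Y, f) = 3480 (I(Y, f) = 4*870 = 3480)
E(H) = -3 (E(H) = -3 + 0 = -3)
1/((I(557, -1391) - 4977871)/(E(1161) + g)) = 1/((3480 - 4977871)/(-3 + 1129837)) = 1/(-4974391/1129834) = -1129834/4974391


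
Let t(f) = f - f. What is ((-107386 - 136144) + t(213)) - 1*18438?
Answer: -261968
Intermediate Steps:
t(f) = 0
((-107386 - 136144) + t(213)) - 1*18438 = ((-107386 - 136144) + 0) - 1*18438 = (-243530 + 0) - 18438 = -243530 - 18438 = -261968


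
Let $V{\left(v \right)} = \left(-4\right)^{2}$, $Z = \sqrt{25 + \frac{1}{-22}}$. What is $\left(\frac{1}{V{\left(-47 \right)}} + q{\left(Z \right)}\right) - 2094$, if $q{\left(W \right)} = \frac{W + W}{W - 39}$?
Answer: $- \frac{122522423}{58512} - \frac{26 \sqrt{1342}}{3657} \approx -2094.2$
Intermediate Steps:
$Z = \frac{3 \sqrt{1342}}{22}$ ($Z = \sqrt{25 - \frac{1}{22}} = \sqrt{\frac{549}{22}} = \frac{3 \sqrt{1342}}{22} \approx 4.9955$)
$q{\left(W \right)} = \frac{2 W}{-39 + W}$
$V{\left(v \right)} = 16$
$\left(\frac{1}{V{\left(-47 \right)}} + q{\left(Z \right)}\right) - 2094 = \left(\frac{1}{16} + \frac{2 \frac{3 \sqrt{1342}}{22}}{-39 + \frac{3 \sqrt{1342}}{22}}\right) - 2094 = \left(\frac{1}{16} + \frac{3 \sqrt{1342}}{11 \left(-39 + \frac{3 \sqrt{1342}}{22}\right)}\right) - 2094 = - \frac{33503}{16} + \frac{3 \sqrt{1342}}{11 \left(-39 + \frac{3 \sqrt{1342}}{22}\right)}$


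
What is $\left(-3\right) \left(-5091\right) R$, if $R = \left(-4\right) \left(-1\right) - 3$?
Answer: $15273$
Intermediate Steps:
$R = 1$ ($R = 4 - 3 = 1$)
$\left(-3\right) \left(-5091\right) R = \left(-3\right) \left(-5091\right) 1 = 15273 \cdot 1 = 15273$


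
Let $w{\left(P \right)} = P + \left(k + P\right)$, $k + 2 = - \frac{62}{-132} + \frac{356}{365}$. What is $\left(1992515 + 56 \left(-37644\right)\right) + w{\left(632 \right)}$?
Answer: $- \frac{2753139019}{24090} \approx -1.1429 \cdot 10^{5}$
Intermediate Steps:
$k = - \frac{13369}{24090}$ ($k = -2 + \left(- \frac{62}{-132} + \frac{356}{365}\right) = -2 + \left(\left(-62\right) \left(- \frac{1}{132}\right) + 356 \cdot \frac{1}{365}\right) = -2 + \left(\frac{31}{66} + \frac{356}{365}\right) = -2 + \frac{34811}{24090} = - \frac{13369}{24090} \approx -0.55496$)
$w{\left(P \right)} = - \frac{13369}{24090} + 2 P$ ($w{\left(P \right)} = P + \left(- \frac{13369}{24090} + P\right) = - \frac{13369}{24090} + 2 P$)
$\left(1992515 + 56 \left(-37644\right)\right) + w{\left(632 \right)} = \left(1992515 + 56 \left(-37644\right)\right) + \left(- \frac{13369}{24090} + 2 \cdot 632\right) = \left(1992515 - 2108064\right) + \left(- \frac{13369}{24090} + 1264\right) = -115549 + \frac{30436391}{24090} = - \frac{2753139019}{24090}$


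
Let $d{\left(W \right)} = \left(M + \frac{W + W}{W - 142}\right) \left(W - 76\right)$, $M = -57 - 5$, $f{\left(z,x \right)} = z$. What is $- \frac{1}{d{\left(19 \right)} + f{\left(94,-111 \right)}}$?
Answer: $- \frac{41}{149470} \approx -0.0002743$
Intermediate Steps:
$M = -62$ ($M = -57 - 5 = -62$)
$d{\left(W \right)} = \left(-76 + W\right) \left(-62 + \frac{2 W}{-142 + W}\right)$ ($d{\left(W \right)} = \left(-62 + \frac{W + W}{W - 142}\right) \left(W - 76\right) = \left(-62 + \frac{2 W}{-142 + W}\right) \left(-76 + W\right) = \left(-76 + W\right) \left(-62 + \frac{2 W}{-142 + W}\right)$)
$- \frac{1}{d{\left(19 \right)} + f{\left(94,-111 \right)}} = - \frac{1}{\frac{4 \left(-167276 - 15 \cdot 19^{2} + 3341 \cdot 19\right)}{-142 + 19} + 94} = - \frac{1}{\frac{4 \left(-167276 - 5415 + 63479\right)}{-123} + 94} = - \frac{1}{4 \left(- \frac{1}{123}\right) \left(-167276 - 5415 + 63479\right) + 94} = - \frac{1}{4 \left(- \frac{1}{123}\right) \left(-109212\right) + 94} = - \frac{1}{\frac{145616}{41} + 94} = - \frac{1}{\frac{149470}{41}} = \left(-1\right) \frac{41}{149470} = - \frac{41}{149470}$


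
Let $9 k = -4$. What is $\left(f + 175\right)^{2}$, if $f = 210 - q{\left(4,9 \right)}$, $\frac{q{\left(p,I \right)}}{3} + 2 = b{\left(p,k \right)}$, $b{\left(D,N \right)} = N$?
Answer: $\frac{1385329}{9} \approx 1.5393 \cdot 10^{5}$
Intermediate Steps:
$k = - \frac{4}{9}$ ($k = \frac{1}{9} \left(-4\right) = - \frac{4}{9} \approx -0.44444$)
$q{\left(p,I \right)} = - \frac{22}{3}$ ($q{\left(p,I \right)} = -6 + 3 \left(- \frac{4}{9}\right) = -6 - \frac{4}{3} = - \frac{22}{3}$)
$f = \frac{652}{3}$ ($f = 210 - - \frac{22}{3} = 210 + \frac{22}{3} = \frac{652}{3} \approx 217.33$)
$\left(f + 175\right)^{2} = \left(\frac{652}{3} + 175\right)^{2} = \left(\frac{1177}{3}\right)^{2} = \frac{1385329}{9}$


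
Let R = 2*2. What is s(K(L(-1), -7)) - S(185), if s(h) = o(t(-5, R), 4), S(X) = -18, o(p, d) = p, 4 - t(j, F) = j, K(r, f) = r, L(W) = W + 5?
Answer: 27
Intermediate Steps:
L(W) = 5 + W
R = 4
t(j, F) = 4 - j
s(h) = 9 (s(h) = 4 - 1*(-5) = 4 + 5 = 9)
s(K(L(-1), -7)) - S(185) = 9 - 1*(-18) = 9 + 18 = 27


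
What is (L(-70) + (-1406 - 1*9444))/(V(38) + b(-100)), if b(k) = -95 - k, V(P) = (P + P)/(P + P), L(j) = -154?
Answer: -1834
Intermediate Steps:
V(P) = 1 (V(P) = (2*P)/((2*P)) = (2*P)*(1/(2*P)) = 1)
(L(-70) + (-1406 - 1*9444))/(V(38) + b(-100)) = (-154 + (-1406 - 1*9444))/(1 + (-95 - 1*(-100))) = (-154 + (-1406 - 9444))/(1 + (-95 + 100)) = (-154 - 10850)/(1 + 5) = -11004/6 = -11004*⅙ = -1834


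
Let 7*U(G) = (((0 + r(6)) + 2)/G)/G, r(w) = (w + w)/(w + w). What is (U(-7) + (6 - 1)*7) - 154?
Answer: -40814/343 ≈ -118.99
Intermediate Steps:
r(w) = 1 (r(w) = (2*w)/((2*w)) = (2*w)*(1/(2*w)) = 1)
U(G) = 3/(7*G²) (U(G) = ((((0 + 1) + 2)/G)/G)/7 = (((1 + 2)/G)/G)/7 = ((3/G)/G)/7 = (3/G²)/7 = 3/(7*G²))
(U(-7) + (6 - 1)*7) - 154 = ((3/7)/(-7)² + (6 - 1)*7) - 154 = ((3/7)*(1/49) + 5*7) - 154 = (3/343 + 35) - 154 = 12008/343 - 154 = -40814/343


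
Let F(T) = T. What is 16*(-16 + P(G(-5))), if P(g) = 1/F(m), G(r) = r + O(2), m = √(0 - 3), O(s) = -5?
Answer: -256 - 16*I*√3/3 ≈ -256.0 - 9.2376*I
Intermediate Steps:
m = I*√3 (m = √(-3) = I*√3 ≈ 1.732*I)
G(r) = -5 + r (G(r) = r - 5 = -5 + r)
P(g) = -I*√3/3 (P(g) = 1/(I*√3) = -I*√3/3)
16*(-16 + P(G(-5))) = 16*(-16 - I*√3/3) = -256 - 16*I*√3/3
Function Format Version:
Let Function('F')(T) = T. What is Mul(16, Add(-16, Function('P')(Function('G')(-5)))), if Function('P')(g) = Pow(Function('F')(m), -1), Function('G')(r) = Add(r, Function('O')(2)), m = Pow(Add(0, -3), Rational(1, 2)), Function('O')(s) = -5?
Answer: Add(-256, Mul(Rational(-16, 3), I, Pow(3, Rational(1, 2)))) ≈ Add(-256.00, Mul(-9.2376, I))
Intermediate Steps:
m = Mul(I, Pow(3, Rational(1, 2))) (m = Pow(-3, Rational(1, 2)) = Mul(I, Pow(3, Rational(1, 2))) ≈ Mul(1.7320, I))
Function('G')(r) = Add(-5, r) (Function('G')(r) = Add(r, -5) = Add(-5, r))
Function('P')(g) = Mul(Rational(-1, 3), I, Pow(3, Rational(1, 2))) (Function('P')(g) = Pow(Mul(I, Pow(3, Rational(1, 2))), -1) = Mul(Rational(-1, 3), I, Pow(3, Rational(1, 2))))
Mul(16, Add(-16, Function('P')(Function('G')(-5)))) = Mul(16, Add(-16, Mul(Rational(-1, 3), I, Pow(3, Rational(1, 2))))) = Add(-256, Mul(Rational(-16, 3), I, Pow(3, Rational(1, 2))))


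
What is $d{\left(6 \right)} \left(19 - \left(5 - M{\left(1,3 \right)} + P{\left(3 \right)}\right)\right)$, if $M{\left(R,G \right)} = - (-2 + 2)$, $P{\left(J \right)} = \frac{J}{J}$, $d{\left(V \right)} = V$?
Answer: $78$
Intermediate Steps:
$P{\left(J \right)} = 1$
$M{\left(R,G \right)} = 0$ ($M{\left(R,G \right)} = \left(-1\right) 0 = 0$)
$d{\left(6 \right)} \left(19 - \left(5 - M{\left(1,3 \right)} + P{\left(3 \right)}\right)\right) = 6 \left(19 + \left(0 - \left(\left(-1\right) \left(-5\right) + 1\right)\right)\right) = 6 \left(19 + \left(0 - \left(5 + 1\right)\right)\right) = 6 \left(19 + \left(0 - 6\right)\right) = 6 \left(19 - 6\right) = 6 \cdot 13 = 78$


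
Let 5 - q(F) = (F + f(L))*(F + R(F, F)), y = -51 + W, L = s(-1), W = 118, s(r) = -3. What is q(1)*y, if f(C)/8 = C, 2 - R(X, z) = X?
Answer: 3417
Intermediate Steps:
L = -3
y = 67 (y = -51 + 118 = 67)
R(X, z) = 2 - X
f(C) = 8*C
q(F) = 53 - 2*F (q(F) = 5 - (F + 8*(-3))*(F + (2 - F)) = 5 - (F - 24)*2 = 5 - (-24 + F)*2 = 5 - (-48 + 2*F) = 5 + (48 - 2*F) = 53 - 2*F)
q(1)*y = (53 - 2*1)*67 = (53 - 2)*67 = 51*67 = 3417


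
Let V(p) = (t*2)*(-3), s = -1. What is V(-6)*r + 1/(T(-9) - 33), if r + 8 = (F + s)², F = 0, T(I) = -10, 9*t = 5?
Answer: 3007/129 ≈ 23.310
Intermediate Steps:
t = 5/9 (t = (⅑)*5 = 5/9 ≈ 0.55556)
V(p) = -10/3 (V(p) = ((5/9)*2)*(-3) = (10/9)*(-3) = -10/3)
r = -7 (r = -8 + (0 - 1)² = -8 + (-1)² = -8 + 1 = -7)
V(-6)*r + 1/(T(-9) - 33) = -10/3*(-7) + 1/(-10 - 33) = 70/3 + 1/(-43) = 70/3 - 1/43 = 3007/129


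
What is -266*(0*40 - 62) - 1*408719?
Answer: -392227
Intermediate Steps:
-266*(0*40 - 62) - 1*408719 = -266*(0 - 62) - 408719 = -266*(-62) - 408719 = 16492 - 408719 = -392227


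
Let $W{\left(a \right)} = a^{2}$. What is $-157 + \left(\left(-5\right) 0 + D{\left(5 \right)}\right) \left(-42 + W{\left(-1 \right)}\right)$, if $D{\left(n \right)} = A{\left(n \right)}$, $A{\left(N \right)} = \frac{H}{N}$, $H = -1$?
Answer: $- \frac{744}{5} \approx -148.8$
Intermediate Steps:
$A{\left(N \right)} = - \frac{1}{N}$
$D{\left(n \right)} = - \frac{1}{n}$
$-157 + \left(\left(-5\right) 0 + D{\left(5 \right)}\right) \left(-42 + W{\left(-1 \right)}\right) = -157 + \left(\left(-5\right) 0 - \frac{1}{5}\right) \left(-42 + \left(-1\right)^{2}\right) = -157 + \left(0 - \frac{1}{5}\right) \left(-42 + 1\right) = -157 + \left(0 - \frac{1}{5}\right) \left(-41\right) = -157 - - \frac{41}{5} = -157 + \frac{41}{5} = - \frac{744}{5}$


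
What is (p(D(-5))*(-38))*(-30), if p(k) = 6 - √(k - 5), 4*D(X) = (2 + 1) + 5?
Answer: 6840 - 1140*I*√3 ≈ 6840.0 - 1974.5*I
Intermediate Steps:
D(X) = 2 (D(X) = ((2 + 1) + 5)/4 = (3 + 5)/4 = (¼)*8 = 2)
p(k) = 6 - √(-5 + k)
(p(D(-5))*(-38))*(-30) = ((6 - √(-5 + 2))*(-38))*(-30) = ((6 - √(-3))*(-38))*(-30) = ((6 - I*√3)*(-38))*(-30) = (-228 + 38*I*√3)*(-30) = 6840 - 1140*I*√3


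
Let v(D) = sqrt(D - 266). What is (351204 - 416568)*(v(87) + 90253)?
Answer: -5899297092 - 65364*I*sqrt(179) ≈ -5.8993e+9 - 8.7451e+5*I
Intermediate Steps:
v(D) = sqrt(-266 + D)
(351204 - 416568)*(v(87) + 90253) = (351204 - 416568)*(sqrt(-266 + 87) + 90253) = -65364*(sqrt(-179) + 90253) = -65364*(I*sqrt(179) + 90253) = -65364*(90253 + I*sqrt(179)) = -5899297092 - 65364*I*sqrt(179)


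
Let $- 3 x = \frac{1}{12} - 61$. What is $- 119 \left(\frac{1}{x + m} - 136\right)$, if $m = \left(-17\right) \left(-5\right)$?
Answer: $\frac{3608780}{223} \approx 16183.0$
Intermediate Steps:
$x = \frac{731}{36}$ ($x = - \frac{\frac{1}{12} - 61}{3} = \left(- \frac{1}{3}\right) \left(- \frac{731}{12}\right) = \frac{731}{36} \approx 20.306$)
$m = 85$
$- 119 \left(\frac{1}{x + m} - 136\right) = - 119 \left(\frac{1}{\frac{731}{36} + 85} - 136\right) = - 119 \left(\frac{1}{\frac{3791}{36}} - 136\right) = - 119 \left(\frac{36}{3791} - 136\right) = \left(-119\right) \left(- \frac{515540}{3791}\right) = \frac{3608780}{223}$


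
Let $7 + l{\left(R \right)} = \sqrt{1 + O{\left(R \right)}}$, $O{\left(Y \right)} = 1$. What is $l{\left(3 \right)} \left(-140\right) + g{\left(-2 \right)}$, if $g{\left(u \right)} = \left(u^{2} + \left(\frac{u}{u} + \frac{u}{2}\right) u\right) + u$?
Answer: $982 - 140 \sqrt{2} \approx 784.01$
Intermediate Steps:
$l{\left(R \right)} = -7 + \sqrt{2}$ ($l{\left(R \right)} = -7 + \sqrt{1 + 1} = -7 + \sqrt{2}$)
$g{\left(u \right)} = u + u^{2} + u \left(1 + \frac{u}{2}\right)$ ($g{\left(u \right)} = \left(u^{2} + \left(1 + u \frac{1}{2}\right) u\right) + u = \left(u^{2} + \left(1 + \frac{u}{2}\right) u\right) + u = \left(u^{2} + u \left(1 + \frac{u}{2}\right)\right) + u = u + u^{2} + u \left(1 + \frac{u}{2}\right)$)
$l{\left(3 \right)} \left(-140\right) + g{\left(-2 \right)} = \left(-7 + \sqrt{2}\right) \left(-140\right) + \frac{1}{2} \left(-2\right) \left(4 + 3 \left(-2\right)\right) = \left(980 - 140 \sqrt{2}\right) + \frac{1}{2} \left(-2\right) \left(4 - 6\right) = \left(980 - 140 \sqrt{2}\right) + \frac{1}{2} \left(-2\right) \left(-2\right) = \left(980 - 140 \sqrt{2}\right) + 2 = 982 - 140 \sqrt{2}$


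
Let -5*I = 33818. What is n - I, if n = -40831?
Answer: -170337/5 ≈ -34067.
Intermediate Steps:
I = -33818/5 (I = -1/5*33818 = -33818/5 ≈ -6763.6)
n - I = -40831 - 1*(-33818/5) = -40831 + 33818/5 = -170337/5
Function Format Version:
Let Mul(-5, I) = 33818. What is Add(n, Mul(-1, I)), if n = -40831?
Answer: Rational(-170337, 5) ≈ -34067.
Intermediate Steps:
I = Rational(-33818, 5) (I = Mul(Rational(-1, 5), 33818) = Rational(-33818, 5) ≈ -6763.6)
Add(n, Mul(-1, I)) = Add(-40831, Mul(-1, Rational(-33818, 5))) = Add(-40831, Rational(33818, 5)) = Rational(-170337, 5)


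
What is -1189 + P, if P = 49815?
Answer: 48626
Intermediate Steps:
-1189 + P = -1189 + 49815 = 48626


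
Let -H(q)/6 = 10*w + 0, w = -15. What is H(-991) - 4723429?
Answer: -4722529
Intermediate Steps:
H(q) = 900 (H(q) = -6*(10*(-15) + 0) = -6*(-150 + 0) = -6*(-150) = 900)
H(-991) - 4723429 = 900 - 4723429 = -4722529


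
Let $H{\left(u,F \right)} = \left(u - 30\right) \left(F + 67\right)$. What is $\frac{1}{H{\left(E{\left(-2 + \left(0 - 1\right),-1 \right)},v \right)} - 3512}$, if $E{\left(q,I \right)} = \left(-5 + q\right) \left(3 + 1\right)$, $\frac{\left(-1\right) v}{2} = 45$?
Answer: $- \frac{1}{2086} \approx -0.00047939$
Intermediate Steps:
$v = -90$ ($v = \left(-2\right) 45 = -90$)
$E{\left(q,I \right)} = -20 + 4 q$ ($E{\left(q,I \right)} = \left(-5 + q\right) 4 = -20 + 4 q$)
$H{\left(u,F \right)} = \left(-30 + u\right) \left(67 + F\right)$
$\frac{1}{H{\left(E{\left(-2 + \left(0 - 1\right),-1 \right)},v \right)} - 3512} = \frac{1}{\left(-2010 - -2700 + 67 \left(-20 + 4 \left(-2 + \left(0 - 1\right)\right)\right) - 90 \left(-20 + 4 \left(-2 + \left(0 - 1\right)\right)\right)\right) - 3512} = \frac{1}{\left(-2010 + 2700 + 67 \left(-20 + 4 \left(-2 - 1\right)\right) - 90 \left(-20 + 4 \left(-2 - 1\right)\right)\right) - 3512} = \frac{1}{\left(-2010 + 2700 + 67 \left(-20 + 4 \left(-3\right)\right) - 90 \left(-20 + 4 \left(-3\right)\right)\right) - 3512} = \frac{1}{\left(-2010 + 2700 + 67 \left(-20 - 12\right) - 90 \left(-20 - 12\right)\right) - 3512} = \frac{1}{\left(-2010 + 2700 + 67 \left(-32\right) - -2880\right) - 3512} = \frac{1}{\left(-2010 + 2700 - 2144 + 2880\right) - 3512} = \frac{1}{1426 - 3512} = \frac{1}{-2086} = - \frac{1}{2086}$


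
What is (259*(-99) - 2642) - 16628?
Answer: -44911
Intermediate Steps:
(259*(-99) - 2642) - 16628 = (-25641 - 2642) - 16628 = -28283 - 16628 = -44911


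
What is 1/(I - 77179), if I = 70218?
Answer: -1/6961 ≈ -0.00014366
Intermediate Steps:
1/(I - 77179) = 1/(70218 - 77179) = 1/(-6961) = -1/6961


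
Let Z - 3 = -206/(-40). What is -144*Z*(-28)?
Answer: 164304/5 ≈ 32861.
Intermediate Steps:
Z = 163/20 (Z = 3 - 206/(-40) = 3 - 206*(-1/40) = 3 + 103/20 = 163/20 ≈ 8.1500)
-144*Z*(-28) = -144*163/20*(-28) = -5868/5*(-28) = 164304/5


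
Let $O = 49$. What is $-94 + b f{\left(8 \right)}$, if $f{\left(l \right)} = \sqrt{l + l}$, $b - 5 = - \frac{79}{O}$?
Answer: $- \frac{3942}{49} \approx -80.449$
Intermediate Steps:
$b = \frac{166}{49}$ ($b = 5 - \frac{79}{49} = \frac{166}{49} \approx 3.3878$)
$f{\left(l \right)} = \sqrt{2} \sqrt{l}$ ($f{\left(l \right)} = \sqrt{2 l} = \sqrt{2} \sqrt{l}$)
$-94 + b f{\left(8 \right)} = -94 + \frac{166 \sqrt{2} \sqrt{8}}{49} = -94 + \frac{166 \sqrt{2} \cdot 2 \sqrt{2}}{49} = -94 + \frac{166}{49} \cdot 4 = -94 + \frac{664}{49} = - \frac{3942}{49}$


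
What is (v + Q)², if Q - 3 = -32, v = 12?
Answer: 289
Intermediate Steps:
Q = -29 (Q = 3 - 32 = -29)
(v + Q)² = (12 - 29)² = (-17)² = 289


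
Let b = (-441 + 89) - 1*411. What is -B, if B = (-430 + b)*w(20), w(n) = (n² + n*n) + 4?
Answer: 959172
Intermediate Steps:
b = -763 (b = -352 - 411 = -763)
w(n) = 4 + 2*n² (w(n) = (n² + n²) + 4 = 2*n² + 4 = 4 + 2*n²)
B = -959172 (B = (-430 - 763)*(4 + 2*20²) = -1193*(4 + 2*400) = -1193*(4 + 800) = -1193*804 = -959172)
-B = -1*(-959172) = 959172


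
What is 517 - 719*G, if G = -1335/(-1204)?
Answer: -337397/1204 ≈ -280.23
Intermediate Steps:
G = 1335/1204 (G = -1335*(-1/1204) = 1335/1204 ≈ 1.1088)
517 - 719*G = 517 - 719*1335/1204 = 517 - 959865/1204 = -337397/1204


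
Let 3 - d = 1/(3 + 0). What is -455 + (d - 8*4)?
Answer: -1453/3 ≈ -484.33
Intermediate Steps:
d = 8/3 (d = 3 - 1/(3 + 0) = 3 - 1/3 = 8/3 ≈ 2.6667)
-455 + (d - 8*4) = -455 + (8/3 - 8*4) = -455 + (8/3 - 32) = -455 - 88/3 = -1453/3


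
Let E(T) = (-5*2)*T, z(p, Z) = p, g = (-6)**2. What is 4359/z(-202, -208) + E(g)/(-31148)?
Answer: -33925353/1572974 ≈ -21.568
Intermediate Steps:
g = 36
E(T) = -10*T
4359/z(-202, -208) + E(g)/(-31148) = 4359/(-202) - 10*36/(-31148) = 4359*(-1/202) - 360*(-1/31148) = -4359/202 + 90/7787 = -33925353/1572974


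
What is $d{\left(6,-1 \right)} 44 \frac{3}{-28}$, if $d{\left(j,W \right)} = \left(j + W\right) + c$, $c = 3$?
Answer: $- \frac{264}{7} \approx -37.714$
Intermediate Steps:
$d{\left(j,W \right)} = 3 + W + j$ ($d{\left(j,W \right)} = \left(j + W\right) + 3 = \left(W + j\right) + 3 = 3 + W + j$)
$d{\left(6,-1 \right)} 44 \frac{3}{-28} = \left(3 - 1 + 6\right) 44 \frac{3}{-28} = 8 \cdot 44 \cdot 3 \left(- \frac{1}{28}\right) = 352 \left(- \frac{3}{28}\right) = - \frac{264}{7}$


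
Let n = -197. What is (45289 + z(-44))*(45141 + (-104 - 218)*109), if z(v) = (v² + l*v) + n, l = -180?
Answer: 551842764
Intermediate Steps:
z(v) = -197 + v² - 180*v (z(v) = (v² - 180*v) - 197 = -197 + v² - 180*v)
(45289 + z(-44))*(45141 + (-104 - 218)*109) = (45289 + (-197 + (-44)² - 180*(-44)))*(45141 + (-104 - 218)*109) = (45289 + (-197 + 1936 + 7920))*(45141 - 322*109) = (45289 + 9659)*(45141 - 35098) = 54948*10043 = 551842764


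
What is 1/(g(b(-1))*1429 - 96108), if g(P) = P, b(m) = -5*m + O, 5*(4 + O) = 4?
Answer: -5/467679 ≈ -1.0691e-5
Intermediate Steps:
O = -16/5 (O = -4 + (⅕)*4 = -4 + ⅘ = -16/5 ≈ -3.2000)
b(m) = -16/5 - 5*m (b(m) = -5*m - 16/5 = -16/5 - 5*m)
1/(g(b(-1))*1429 - 96108) = 1/((-16/5 - 5*(-1))*1429 - 96108) = 1/((-16/5 + 5)*1429 - 96108) = 1/((9/5)*1429 - 96108) = 1/(12861/5 - 96108) = 1/(-467679/5) = -5/467679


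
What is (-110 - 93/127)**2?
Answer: 197767969/16129 ≈ 12262.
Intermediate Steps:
(-110 - 93/127)**2 = (-14063/127)**2 = 197767969/16129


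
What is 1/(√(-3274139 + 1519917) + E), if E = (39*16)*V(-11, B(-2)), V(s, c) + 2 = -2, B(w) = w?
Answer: -1248/3992119 - I*√1754222/7984238 ≈ -0.00031262 - 0.00016589*I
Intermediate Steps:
V(s, c) = -4 (V(s, c) = -2 - 2 = -4)
E = -2496 (E = (39*16)*(-4) = 624*(-4) = -2496)
1/(√(-3274139 + 1519917) + E) = 1/(√(-3274139 + 1519917) - 2496) = 1/(√(-1754222) - 2496) = 1/(I*√1754222 - 2496) = 1/(-2496 + I*√1754222)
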